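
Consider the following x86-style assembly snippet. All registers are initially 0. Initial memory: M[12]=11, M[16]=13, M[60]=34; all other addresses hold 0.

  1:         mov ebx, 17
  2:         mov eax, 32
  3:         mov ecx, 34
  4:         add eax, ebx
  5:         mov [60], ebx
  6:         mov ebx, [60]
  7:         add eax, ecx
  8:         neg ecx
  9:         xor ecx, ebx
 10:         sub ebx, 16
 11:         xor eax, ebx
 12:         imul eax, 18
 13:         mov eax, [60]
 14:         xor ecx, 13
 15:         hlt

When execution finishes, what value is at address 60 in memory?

ebx=17
eax=32
ecx=34
eax=32+17=49
mov [60], ebx → M[60]=17
ebx=M[60]=17
eax=49+34=83
ecx=-(34)=-34
ecx=(-34)^17=-49
ebx=17-16=1
eax=83^1=82
eax=82*18=1476
eax=M[60]=17
ecx=(-49)^13=-62
halt.

17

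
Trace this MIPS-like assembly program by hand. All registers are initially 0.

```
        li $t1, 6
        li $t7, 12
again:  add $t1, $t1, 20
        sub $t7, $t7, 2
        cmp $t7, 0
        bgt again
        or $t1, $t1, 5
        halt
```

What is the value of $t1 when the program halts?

li $t1, 6 → $t1=6
li $t7, 12 → $t7=12
add $t1, $t1, 20 → $t1=6+20=26
sub $t7, $t7, 2 → $t7=12-2=10
cmp $t7, 0  (cmp 10,0)
bgt again: taken
add $t1, $t1, 20 → $t1=26+20=46
sub $t7, $t7, 2 → $t7=10-2=8
cmp $t7, 0  (cmp 8,0)
bgt again: taken
add $t1, $t1, 20 → $t1=46+20=66
sub $t7, $t7, 2 → $t7=8-2=6
cmp $t7, 0  (cmp 6,0)
bgt again: taken
add $t1, $t1, 20 → $t1=66+20=86
sub $t7, $t7, 2 → $t7=6-2=4
cmp $t7, 0  (cmp 4,0)
bgt again: taken
add $t1, $t1, 20 → $t1=86+20=106
sub $t7, $t7, 2 → $t7=4-2=2
cmp $t7, 0  (cmp 2,0)
bgt again: taken
add $t1, $t1, 20 → $t1=106+20=126
sub $t7, $t7, 2 → $t7=2-2=0
cmp $t7, 0  (cmp 0,0)
bgt again: not taken
or $t1, $t1, 5 → $t1=126|5=127
halt.

127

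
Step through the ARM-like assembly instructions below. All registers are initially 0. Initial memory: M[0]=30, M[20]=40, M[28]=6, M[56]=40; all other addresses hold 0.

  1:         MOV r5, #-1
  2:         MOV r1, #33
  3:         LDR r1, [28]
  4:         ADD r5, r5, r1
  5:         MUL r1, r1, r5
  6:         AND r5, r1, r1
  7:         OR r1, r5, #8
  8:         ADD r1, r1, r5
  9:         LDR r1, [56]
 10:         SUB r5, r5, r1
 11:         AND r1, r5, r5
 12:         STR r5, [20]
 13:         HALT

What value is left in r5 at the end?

MOV r5, #-1 → r5=-1
MOV r1, #33 → r1=33
LDR r1, [28] → r1=M[28]=6
ADD r5, r5, r1 → r5=(-1)+6=5
MUL r1, r1, r5 → r1=6*5=30
AND r5, r1, r1 → r5=30&30=30
OR r1, r5, #8 → r1=30|8=30
ADD r1, r1, r5 → r1=30+30=60
LDR r1, [56] → r1=M[56]=40
SUB r5, r5, r1 → r5=30-40=-10
AND r1, r5, r5 → r1=(-10)&(-10)=-10
STR r5, [20] → M[20]=-10
halt.

-10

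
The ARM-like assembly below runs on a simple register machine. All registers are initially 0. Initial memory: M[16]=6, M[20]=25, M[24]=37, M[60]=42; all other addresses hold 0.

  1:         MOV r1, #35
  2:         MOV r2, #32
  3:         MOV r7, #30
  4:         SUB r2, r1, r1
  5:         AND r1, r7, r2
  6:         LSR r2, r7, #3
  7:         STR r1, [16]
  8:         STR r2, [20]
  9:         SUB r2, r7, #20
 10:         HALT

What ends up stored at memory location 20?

after MOV r1, #35: r1=35
after MOV r2, #32: r2=32
after MOV r7, #30: r7=30
after SUB r2, r1, r1: r2=35-35=0
after AND r1, r7, r2: r1=30&0=0
after LSR r2, r7, #3: r2=30>>3=3
STR r1, [16] → M[16]=0
STR r2, [20] → M[20]=3
after SUB r2, r7, #20: r2=30-20=10
halt.

3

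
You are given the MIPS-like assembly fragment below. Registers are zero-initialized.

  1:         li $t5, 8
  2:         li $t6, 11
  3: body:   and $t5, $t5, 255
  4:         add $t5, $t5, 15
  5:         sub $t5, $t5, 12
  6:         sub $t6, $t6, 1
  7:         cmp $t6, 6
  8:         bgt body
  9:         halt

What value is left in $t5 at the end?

23

li $t5, 8 → $t5=8
li $t6, 11 → $t6=11
and $t5, $t5, 255 → $t5=8&255=8
add $t5, $t5, 15 → $t5=8+15=23
sub $t5, $t5, 12 → $t5=23-12=11
sub $t6, $t6, 1 → $t6=11-1=10
cmp $t6, 6  (cmp 10,6)
bgt body: taken
and $t5, $t5, 255 → $t5=11&255=11
add $t5, $t5, 15 → $t5=11+15=26
sub $t5, $t5, 12 → $t5=26-12=14
sub $t6, $t6, 1 → $t6=10-1=9
cmp $t6, 6  (cmp 9,6)
bgt body: taken
and $t5, $t5, 255 → $t5=14&255=14
add $t5, $t5, 15 → $t5=14+15=29
sub $t5, $t5, 12 → $t5=29-12=17
sub $t6, $t6, 1 → $t6=9-1=8
cmp $t6, 6  (cmp 8,6)
bgt body: taken
and $t5, $t5, 255 → $t5=17&255=17
add $t5, $t5, 15 → $t5=17+15=32
sub $t5, $t5, 12 → $t5=32-12=20
sub $t6, $t6, 1 → $t6=8-1=7
cmp $t6, 6  (cmp 7,6)
bgt body: taken
and $t5, $t5, 255 → $t5=20&255=20
add $t5, $t5, 15 → $t5=20+15=35
sub $t5, $t5, 12 → $t5=35-12=23
sub $t6, $t6, 1 → $t6=7-1=6
cmp $t6, 6  (cmp 6,6)
bgt body: not taken
halt.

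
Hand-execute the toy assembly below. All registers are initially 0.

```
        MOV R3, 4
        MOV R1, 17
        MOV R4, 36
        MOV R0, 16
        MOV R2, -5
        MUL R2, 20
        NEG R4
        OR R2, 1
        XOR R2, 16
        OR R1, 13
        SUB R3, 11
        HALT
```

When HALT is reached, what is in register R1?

29

R3=4
R1=17
R4=36
R0=16
R2=-5
R2=(-5)*20=-100
R4=-(36)=-36
R2=(-100)|1=-99
R2=(-99)^16=-115
R1=17|13=29
R3=4-11=-7
halt.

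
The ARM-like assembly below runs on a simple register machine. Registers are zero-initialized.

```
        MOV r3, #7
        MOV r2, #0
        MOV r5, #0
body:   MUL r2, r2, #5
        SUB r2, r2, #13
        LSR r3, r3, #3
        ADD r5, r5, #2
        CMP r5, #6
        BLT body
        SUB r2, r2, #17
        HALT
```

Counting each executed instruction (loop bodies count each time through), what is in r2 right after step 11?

after MOV r3, #7: r3=7
after MOV r2, #0: r2=0
after MOV r5, #0: r5=0
after MUL r2, r2, #5: r2=0*5=0
after SUB r2, r2, #13: r2=0-13=-13
after LSR r3, r3, #3: r3=7>>3=0
after ADD r5, r5, #2: r5=0+2=2
CMP r5, #6  (cmp 2,6)
BLT body: taken
after MUL r2, r2, #5: r2=(-13)*5=-65
after SUB r2, r2, #13: r2=(-65)-13=-78
After step 11: r2 = -78.

-78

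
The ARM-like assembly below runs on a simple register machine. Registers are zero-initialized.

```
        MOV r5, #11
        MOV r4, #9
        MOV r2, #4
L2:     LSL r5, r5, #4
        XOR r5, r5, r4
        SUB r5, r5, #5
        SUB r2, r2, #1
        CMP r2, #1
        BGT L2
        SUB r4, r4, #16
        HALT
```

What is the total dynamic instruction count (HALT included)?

r5=11
r4=9
r2=4
r5=11<<4=176
r5=176^9=185
r5=185-5=180
r2=4-1=3
CMP r2, #1  (cmp 3,1)
BGT L2: taken
r5=180<<4=2880
r5=2880^9=2889
r5=2889-5=2884
r2=3-1=2
CMP r2, #1  (cmp 2,1)
BGT L2: taken
r5=2884<<4=46144
r5=46144^9=46153
r5=46153-5=46148
r2=2-1=1
CMP r2, #1  (cmp 1,1)
BGT L2: not taken
r4=9-16=-7
halt.
Total executed instructions: 23.

23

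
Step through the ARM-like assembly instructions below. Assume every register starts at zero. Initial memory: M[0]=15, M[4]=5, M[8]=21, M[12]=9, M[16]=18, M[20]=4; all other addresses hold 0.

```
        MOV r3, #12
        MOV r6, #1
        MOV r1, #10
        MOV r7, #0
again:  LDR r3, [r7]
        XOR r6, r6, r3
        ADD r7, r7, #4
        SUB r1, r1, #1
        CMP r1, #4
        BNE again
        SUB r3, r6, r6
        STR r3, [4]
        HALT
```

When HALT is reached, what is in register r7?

24

after MOV r3, #12: r3=12
after MOV r6, #1: r6=1
after MOV r1, #10: r1=10
after MOV r7, #0: r7=0
after LDR r3, [r7]: r3=M[0]=15
after XOR r6, r6, r3: r6=1^15=14
after ADD r7, r7, #4: r7=0+4=4
after SUB r1, r1, #1: r1=10-1=9
CMP r1, #4  (cmp 9,4)
BNE again: taken
after LDR r3, [r7]: r3=M[4]=5
after XOR r6, r6, r3: r6=14^5=11
after ADD r7, r7, #4: r7=4+4=8
after SUB r1, r1, #1: r1=9-1=8
CMP r1, #4  (cmp 8,4)
BNE again: taken
after LDR r3, [r7]: r3=M[8]=21
after XOR r6, r6, r3: r6=11^21=30
after ADD r7, r7, #4: r7=8+4=12
after SUB r1, r1, #1: r1=8-1=7
CMP r1, #4  (cmp 7,4)
BNE again: taken
after LDR r3, [r7]: r3=M[12]=9
after XOR r6, r6, r3: r6=30^9=23
after ADD r7, r7, #4: r7=12+4=16
after SUB r1, r1, #1: r1=7-1=6
CMP r1, #4  (cmp 6,4)
BNE again: taken
after LDR r3, [r7]: r3=M[16]=18
after XOR r6, r6, r3: r6=23^18=5
after ADD r7, r7, #4: r7=16+4=20
after SUB r1, r1, #1: r1=6-1=5
CMP r1, #4  (cmp 5,4)
BNE again: taken
after LDR r3, [r7]: r3=M[20]=4
after XOR r6, r6, r3: r6=5^4=1
after ADD r7, r7, #4: r7=20+4=24
after SUB r1, r1, #1: r1=5-1=4
CMP r1, #4  (cmp 4,4)
BNE again: not taken
after SUB r3, r6, r6: r3=1-1=0
STR r3, [4] → M[4]=0
halt.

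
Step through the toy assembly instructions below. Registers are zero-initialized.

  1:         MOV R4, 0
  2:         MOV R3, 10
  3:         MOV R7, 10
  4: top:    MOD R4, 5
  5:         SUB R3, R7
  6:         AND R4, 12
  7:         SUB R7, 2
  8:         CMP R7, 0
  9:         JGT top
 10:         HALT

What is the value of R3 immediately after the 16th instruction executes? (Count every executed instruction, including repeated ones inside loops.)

-8

R4=0
R3=10
R7=10
R4=0%5=0
R3=10-10=0
R4=0&12=0
R7=10-2=8
CMP R7, 0  (cmp 8,0)
JGT top: taken
R4=0%5=0
R3=0-8=-8
R4=0&12=0
R7=8-2=6
CMP R7, 0  (cmp 6,0)
JGT top: taken
R4=0%5=0
After step 16: R3 = -8.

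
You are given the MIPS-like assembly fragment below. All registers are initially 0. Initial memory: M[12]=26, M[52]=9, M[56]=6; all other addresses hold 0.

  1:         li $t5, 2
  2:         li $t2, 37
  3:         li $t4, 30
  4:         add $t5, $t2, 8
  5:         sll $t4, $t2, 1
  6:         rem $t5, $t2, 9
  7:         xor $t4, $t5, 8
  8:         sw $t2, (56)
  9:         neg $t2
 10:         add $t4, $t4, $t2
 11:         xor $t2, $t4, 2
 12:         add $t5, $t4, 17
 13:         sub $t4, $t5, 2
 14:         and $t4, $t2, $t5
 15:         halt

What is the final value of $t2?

$t5=2
$t2=37
$t4=30
$t5=37+8=45
$t4=37<<1=74
$t5=37%9=1
$t4=1^8=9
sw $t2, (56) → M[56]=37
$t2=-(37)=-37
$t4=9+(-37)=-28
$t2=(-28)^2=-26
$t5=(-28)+17=-11
$t4=(-11)-2=-13
$t4=(-26)&(-11)=-28
halt.

-26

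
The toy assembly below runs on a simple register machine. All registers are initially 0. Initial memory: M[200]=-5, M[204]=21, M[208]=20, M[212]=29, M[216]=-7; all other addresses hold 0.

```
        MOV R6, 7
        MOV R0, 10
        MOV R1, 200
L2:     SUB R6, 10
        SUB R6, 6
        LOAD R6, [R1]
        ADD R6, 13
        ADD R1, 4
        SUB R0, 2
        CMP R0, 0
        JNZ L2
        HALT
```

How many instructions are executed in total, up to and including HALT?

44

R6=7
R0=10
R1=200
R6=7-10=-3
R6=(-3)-6=-9
R6=M[200]=-5
R6=(-5)+13=8
R1=200+4=204
R0=10-2=8
CMP R0, 0  (cmp 8,0)
JNZ L2: taken
R6=8-10=-2
R6=(-2)-6=-8
R6=M[204]=21
R6=21+13=34
R1=204+4=208
R0=8-2=6
CMP R0, 0  (cmp 6,0)
JNZ L2: taken
R6=34-10=24
R6=24-6=18
R6=M[208]=20
R6=20+13=33
R1=208+4=212
R0=6-2=4
CMP R0, 0  (cmp 4,0)
JNZ L2: taken
R6=33-10=23
R6=23-6=17
R6=M[212]=29
R6=29+13=42
R1=212+4=216
R0=4-2=2
CMP R0, 0  (cmp 2,0)
JNZ L2: taken
R6=42-10=32
R6=32-6=26
R6=M[216]=-7
R6=(-7)+13=6
R1=216+4=220
R0=2-2=0
CMP R0, 0  (cmp 0,0)
JNZ L2: not taken
halt.
Total executed instructions: 44.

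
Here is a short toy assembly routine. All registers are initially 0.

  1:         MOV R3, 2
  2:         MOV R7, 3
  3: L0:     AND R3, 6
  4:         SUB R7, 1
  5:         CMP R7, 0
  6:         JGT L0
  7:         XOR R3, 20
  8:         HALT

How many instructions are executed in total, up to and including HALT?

R3=2
R7=3
R3=2&6=2
R7=3-1=2
CMP R7, 0  (cmp 2,0)
JGT L0: taken
R3=2&6=2
R7=2-1=1
CMP R7, 0  (cmp 1,0)
JGT L0: taken
R3=2&6=2
R7=1-1=0
CMP R7, 0  (cmp 0,0)
JGT L0: not taken
R3=2^20=22
halt.
Total executed instructions: 16.

16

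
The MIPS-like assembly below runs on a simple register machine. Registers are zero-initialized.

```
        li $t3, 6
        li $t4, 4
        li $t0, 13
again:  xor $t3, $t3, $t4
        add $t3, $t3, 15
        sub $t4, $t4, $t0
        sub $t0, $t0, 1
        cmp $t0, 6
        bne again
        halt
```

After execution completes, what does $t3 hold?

li $t3, 6 → $t3=6
li $t4, 4 → $t4=4
li $t0, 13 → $t0=13
xor $t3, $t3, $t4 → $t3=6^4=2
add $t3, $t3, 15 → $t3=2+15=17
sub $t4, $t4, $t0 → $t4=4-13=-9
sub $t0, $t0, 1 → $t0=13-1=12
cmp $t0, 6  (cmp 12,6)
bne again: taken
xor $t3, $t3, $t4 → $t3=17^(-9)=-26
add $t3, $t3, 15 → $t3=(-26)+15=-11
sub $t4, $t4, $t0 → $t4=(-9)-12=-21
sub $t0, $t0, 1 → $t0=12-1=11
cmp $t0, 6  (cmp 11,6)
bne again: taken
xor $t3, $t3, $t4 → $t3=(-11)^(-21)=30
add $t3, $t3, 15 → $t3=30+15=45
sub $t4, $t4, $t0 → $t4=(-21)-11=-32
sub $t0, $t0, 1 → $t0=11-1=10
cmp $t0, 6  (cmp 10,6)
bne again: taken
xor $t3, $t3, $t4 → $t3=45^(-32)=-51
add $t3, $t3, 15 → $t3=(-51)+15=-36
sub $t4, $t4, $t0 → $t4=(-32)-10=-42
sub $t0, $t0, 1 → $t0=10-1=9
cmp $t0, 6  (cmp 9,6)
bne again: taken
xor $t3, $t3, $t4 → $t3=(-36)^(-42)=10
add $t3, $t3, 15 → $t3=10+15=25
sub $t4, $t4, $t0 → $t4=(-42)-9=-51
sub $t0, $t0, 1 → $t0=9-1=8
cmp $t0, 6  (cmp 8,6)
bne again: taken
xor $t3, $t3, $t4 → $t3=25^(-51)=-44
add $t3, $t3, 15 → $t3=(-44)+15=-29
sub $t4, $t4, $t0 → $t4=(-51)-8=-59
sub $t0, $t0, 1 → $t0=8-1=7
cmp $t0, 6  (cmp 7,6)
bne again: taken
xor $t3, $t3, $t4 → $t3=(-29)^(-59)=38
add $t3, $t3, 15 → $t3=38+15=53
sub $t4, $t4, $t0 → $t4=(-59)-7=-66
sub $t0, $t0, 1 → $t0=7-1=6
cmp $t0, 6  (cmp 6,6)
bne again: not taken
halt.

53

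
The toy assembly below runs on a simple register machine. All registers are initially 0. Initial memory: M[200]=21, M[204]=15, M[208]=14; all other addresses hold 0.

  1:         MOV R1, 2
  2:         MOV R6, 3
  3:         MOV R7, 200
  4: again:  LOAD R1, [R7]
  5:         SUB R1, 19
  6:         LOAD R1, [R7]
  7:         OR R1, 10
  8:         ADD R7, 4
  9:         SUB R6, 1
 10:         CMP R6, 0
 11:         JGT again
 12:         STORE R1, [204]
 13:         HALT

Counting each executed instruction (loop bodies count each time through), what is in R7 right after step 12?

204

MOV R1, 2 → R1=2
MOV R6, 3 → R6=3
MOV R7, 200 → R7=200
LOAD R1, [R7] → R1=M[200]=21
SUB R1, 19 → R1=21-19=2
LOAD R1, [R7] → R1=M[200]=21
OR R1, 10 → R1=21|10=31
ADD R7, 4 → R7=200+4=204
SUB R6, 1 → R6=3-1=2
CMP R6, 0  (cmp 2,0)
JGT again: taken
LOAD R1, [R7] → R1=M[204]=15
After step 12: R7 = 204.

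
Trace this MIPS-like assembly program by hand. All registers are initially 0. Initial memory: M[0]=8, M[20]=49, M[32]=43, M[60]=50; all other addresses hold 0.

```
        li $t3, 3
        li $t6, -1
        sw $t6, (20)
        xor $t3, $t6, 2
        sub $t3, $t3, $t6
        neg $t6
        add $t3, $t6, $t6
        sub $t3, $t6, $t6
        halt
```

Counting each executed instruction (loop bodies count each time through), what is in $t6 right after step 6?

li $t3, 3 → $t3=3
li $t6, -1 → $t6=-1
sw $t6, (20) → M[20]=-1
xor $t3, $t6, 2 → $t3=(-1)^2=-3
sub $t3, $t3, $t6 → $t3=(-3)-(-1)=-2
neg $t6 → $t6=-(-1)=1
After step 6: $t6 = 1.

1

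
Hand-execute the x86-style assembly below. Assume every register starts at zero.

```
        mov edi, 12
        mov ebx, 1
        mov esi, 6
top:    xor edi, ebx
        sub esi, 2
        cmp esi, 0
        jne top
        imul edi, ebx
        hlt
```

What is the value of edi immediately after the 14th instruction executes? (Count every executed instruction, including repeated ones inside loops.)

edi=12
ebx=1
esi=6
edi=12^1=13
esi=6-2=4
cmp esi, 0  (cmp 4,0)
jne top: taken
edi=13^1=12
esi=4-2=2
cmp esi, 0  (cmp 2,0)
jne top: taken
edi=12^1=13
esi=2-2=0
cmp esi, 0  (cmp 0,0)
After step 14: edi = 13.

13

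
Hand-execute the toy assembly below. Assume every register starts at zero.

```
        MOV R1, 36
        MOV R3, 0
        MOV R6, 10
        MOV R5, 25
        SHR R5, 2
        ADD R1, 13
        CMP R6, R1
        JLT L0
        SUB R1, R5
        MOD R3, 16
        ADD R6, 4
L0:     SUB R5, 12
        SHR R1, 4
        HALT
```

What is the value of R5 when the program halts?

-6

R1=36
R3=0
R6=10
R5=25
R5=25>>2=6
R1=36+13=49
CMP R6, R1  (cmp 10,49)
JLT L0: taken
R5=6-12=-6
R1=49>>4=3
halt.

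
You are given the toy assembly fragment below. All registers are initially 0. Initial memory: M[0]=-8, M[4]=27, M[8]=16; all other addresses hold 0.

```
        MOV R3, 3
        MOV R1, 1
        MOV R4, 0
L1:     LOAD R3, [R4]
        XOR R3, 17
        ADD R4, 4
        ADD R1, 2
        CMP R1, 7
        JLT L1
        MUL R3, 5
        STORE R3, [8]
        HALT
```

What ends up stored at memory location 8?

5

MOV R3, 3 → R3=3
MOV R1, 1 → R1=1
MOV R4, 0 → R4=0
LOAD R3, [R4] → R3=M[0]=-8
XOR R3, 17 → R3=(-8)^17=-23
ADD R4, 4 → R4=0+4=4
ADD R1, 2 → R1=1+2=3
CMP R1, 7  (cmp 3,7)
JLT L1: taken
LOAD R3, [R4] → R3=M[4]=27
XOR R3, 17 → R3=27^17=10
ADD R4, 4 → R4=4+4=8
ADD R1, 2 → R1=3+2=5
CMP R1, 7  (cmp 5,7)
JLT L1: taken
LOAD R3, [R4] → R3=M[8]=16
XOR R3, 17 → R3=16^17=1
ADD R4, 4 → R4=8+4=12
ADD R1, 2 → R1=5+2=7
CMP R1, 7  (cmp 7,7)
JLT L1: not taken
MUL R3, 5 → R3=1*5=5
STORE R3, [8] → M[8]=5
halt.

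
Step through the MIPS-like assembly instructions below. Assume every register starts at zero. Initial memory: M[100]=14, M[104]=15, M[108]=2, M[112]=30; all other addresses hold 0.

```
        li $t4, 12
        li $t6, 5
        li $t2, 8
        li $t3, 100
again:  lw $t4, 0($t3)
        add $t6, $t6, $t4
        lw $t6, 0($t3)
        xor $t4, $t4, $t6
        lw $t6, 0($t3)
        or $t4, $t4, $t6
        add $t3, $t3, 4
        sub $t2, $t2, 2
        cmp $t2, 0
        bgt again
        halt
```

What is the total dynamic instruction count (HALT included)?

45

after li $t4, 12: $t4=12
after li $t6, 5: $t6=5
after li $t2, 8: $t2=8
after li $t3, 100: $t3=100
after lw $t4, 0($t3): $t4=M[100]=14
after add $t6, $t6, $t4: $t6=5+14=19
after lw $t6, 0($t3): $t6=M[100]=14
after xor $t4, $t4, $t6: $t4=14^14=0
after lw $t6, 0($t3): $t6=M[100]=14
after or $t4, $t4, $t6: $t4=0|14=14
after add $t3, $t3, 4: $t3=100+4=104
after sub $t2, $t2, 2: $t2=8-2=6
cmp $t2, 0  (cmp 6,0)
bgt again: taken
after lw $t4, 0($t3): $t4=M[104]=15
after add $t6, $t6, $t4: $t6=14+15=29
after lw $t6, 0($t3): $t6=M[104]=15
after xor $t4, $t4, $t6: $t4=15^15=0
after lw $t6, 0($t3): $t6=M[104]=15
after or $t4, $t4, $t6: $t4=0|15=15
after add $t3, $t3, 4: $t3=104+4=108
after sub $t2, $t2, 2: $t2=6-2=4
cmp $t2, 0  (cmp 4,0)
bgt again: taken
after lw $t4, 0($t3): $t4=M[108]=2
after add $t6, $t6, $t4: $t6=15+2=17
after lw $t6, 0($t3): $t6=M[108]=2
after xor $t4, $t4, $t6: $t4=2^2=0
after lw $t6, 0($t3): $t6=M[108]=2
after or $t4, $t4, $t6: $t4=0|2=2
after add $t3, $t3, 4: $t3=108+4=112
after sub $t2, $t2, 2: $t2=4-2=2
cmp $t2, 0  (cmp 2,0)
bgt again: taken
after lw $t4, 0($t3): $t4=M[112]=30
after add $t6, $t6, $t4: $t6=2+30=32
after lw $t6, 0($t3): $t6=M[112]=30
after xor $t4, $t4, $t6: $t4=30^30=0
after lw $t6, 0($t3): $t6=M[112]=30
after or $t4, $t4, $t6: $t4=0|30=30
after add $t3, $t3, 4: $t3=112+4=116
after sub $t2, $t2, 2: $t2=2-2=0
cmp $t2, 0  (cmp 0,0)
bgt again: not taken
halt.
Total executed instructions: 45.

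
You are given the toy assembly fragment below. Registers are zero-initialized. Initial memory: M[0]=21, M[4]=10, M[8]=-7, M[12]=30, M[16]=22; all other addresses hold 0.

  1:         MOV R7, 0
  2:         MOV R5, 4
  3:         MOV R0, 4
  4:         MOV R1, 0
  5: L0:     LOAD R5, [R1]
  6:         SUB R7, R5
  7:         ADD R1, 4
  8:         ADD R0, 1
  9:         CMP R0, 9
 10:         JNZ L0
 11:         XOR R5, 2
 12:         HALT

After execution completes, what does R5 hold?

20

R7=0
R5=4
R0=4
R1=0
R5=M[0]=21
R7=0-21=-21
R1=0+4=4
R0=4+1=5
CMP R0, 9  (cmp 5,9)
JNZ L0: taken
R5=M[4]=10
R7=(-21)-10=-31
R1=4+4=8
R0=5+1=6
CMP R0, 9  (cmp 6,9)
JNZ L0: taken
R5=M[8]=-7
R7=(-31)-(-7)=-24
R1=8+4=12
R0=6+1=7
CMP R0, 9  (cmp 7,9)
JNZ L0: taken
R5=M[12]=30
R7=(-24)-30=-54
R1=12+4=16
R0=7+1=8
CMP R0, 9  (cmp 8,9)
JNZ L0: taken
R5=M[16]=22
R7=(-54)-22=-76
R1=16+4=20
R0=8+1=9
CMP R0, 9  (cmp 9,9)
JNZ L0: not taken
R5=22^2=20
halt.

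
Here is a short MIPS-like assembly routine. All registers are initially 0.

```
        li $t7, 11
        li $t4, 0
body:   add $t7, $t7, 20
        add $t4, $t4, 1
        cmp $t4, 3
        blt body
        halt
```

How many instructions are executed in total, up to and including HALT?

15

after li $t7, 11: $t7=11
after li $t4, 0: $t4=0
after add $t7, $t7, 20: $t7=11+20=31
after add $t4, $t4, 1: $t4=0+1=1
cmp $t4, 3  (cmp 1,3)
blt body: taken
after add $t7, $t7, 20: $t7=31+20=51
after add $t4, $t4, 1: $t4=1+1=2
cmp $t4, 3  (cmp 2,3)
blt body: taken
after add $t7, $t7, 20: $t7=51+20=71
after add $t4, $t4, 1: $t4=2+1=3
cmp $t4, 3  (cmp 3,3)
blt body: not taken
halt.
Total executed instructions: 15.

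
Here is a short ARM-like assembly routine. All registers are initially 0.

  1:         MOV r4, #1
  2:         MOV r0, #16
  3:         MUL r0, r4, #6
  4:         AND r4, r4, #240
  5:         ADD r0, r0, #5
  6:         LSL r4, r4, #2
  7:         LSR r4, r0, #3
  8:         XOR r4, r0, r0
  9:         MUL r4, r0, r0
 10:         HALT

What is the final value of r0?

r4=1
r0=16
r0=1*6=6
r4=1&240=0
r0=6+5=11
r4=0<<2=0
r4=11>>3=1
r4=11^11=0
r4=11*11=121
halt.

11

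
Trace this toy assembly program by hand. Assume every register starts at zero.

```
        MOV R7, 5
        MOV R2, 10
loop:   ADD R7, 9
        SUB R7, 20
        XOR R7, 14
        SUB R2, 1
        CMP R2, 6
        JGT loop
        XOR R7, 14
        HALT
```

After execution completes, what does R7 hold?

after MOV R7, 5: R7=5
after MOV R2, 10: R2=10
after ADD R7, 9: R7=5+9=14
after SUB R7, 20: R7=14-20=-6
after XOR R7, 14: R7=(-6)^14=-12
after SUB R2, 1: R2=10-1=9
CMP R2, 6  (cmp 9,6)
JGT loop: taken
after ADD R7, 9: R7=(-12)+9=-3
after SUB R7, 20: R7=(-3)-20=-23
after XOR R7, 14: R7=(-23)^14=-25
after SUB R2, 1: R2=9-1=8
CMP R2, 6  (cmp 8,6)
JGT loop: taken
after ADD R7, 9: R7=(-25)+9=-16
after SUB R7, 20: R7=(-16)-20=-36
after XOR R7, 14: R7=(-36)^14=-46
after SUB R2, 1: R2=8-1=7
CMP R2, 6  (cmp 7,6)
JGT loop: taken
after ADD R7, 9: R7=(-46)+9=-37
after SUB R7, 20: R7=(-37)-20=-57
after XOR R7, 14: R7=(-57)^14=-55
after SUB R2, 1: R2=7-1=6
CMP R2, 6  (cmp 6,6)
JGT loop: not taken
after XOR R7, 14: R7=(-55)^14=-57
halt.

-57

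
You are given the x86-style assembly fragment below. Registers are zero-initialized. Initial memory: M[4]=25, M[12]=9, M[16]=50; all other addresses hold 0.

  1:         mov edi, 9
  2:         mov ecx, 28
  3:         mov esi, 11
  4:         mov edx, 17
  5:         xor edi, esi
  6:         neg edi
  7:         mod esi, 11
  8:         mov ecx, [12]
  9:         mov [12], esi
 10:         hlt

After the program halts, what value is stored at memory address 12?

after mov edi, 9: edi=9
after mov ecx, 28: ecx=28
after mov esi, 11: esi=11
after mov edx, 17: edx=17
after xor edi, esi: edi=9^11=2
after neg edi: edi=-(2)=-2
after mod esi, 11: esi=11%11=0
after mov ecx, [12]: ecx=M[12]=9
mov [12], esi → M[12]=0
halt.

0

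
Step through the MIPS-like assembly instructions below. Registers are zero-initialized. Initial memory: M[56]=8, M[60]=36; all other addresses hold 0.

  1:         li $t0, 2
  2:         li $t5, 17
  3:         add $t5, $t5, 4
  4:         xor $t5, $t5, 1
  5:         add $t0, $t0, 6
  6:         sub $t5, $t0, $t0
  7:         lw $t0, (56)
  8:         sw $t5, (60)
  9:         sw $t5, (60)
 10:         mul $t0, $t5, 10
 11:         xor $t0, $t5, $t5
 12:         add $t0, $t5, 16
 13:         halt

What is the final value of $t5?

0

li $t0, 2 → $t0=2
li $t5, 17 → $t5=17
add $t5, $t5, 4 → $t5=17+4=21
xor $t5, $t5, 1 → $t5=21^1=20
add $t0, $t0, 6 → $t0=2+6=8
sub $t5, $t0, $t0 → $t5=8-8=0
lw $t0, (56) → $t0=M[56]=8
sw $t5, (60) → M[60]=0
sw $t5, (60) → M[60]=0
mul $t0, $t5, 10 → $t0=0*10=0
xor $t0, $t5, $t5 → $t0=0^0=0
add $t0, $t5, 16 → $t0=0+16=16
halt.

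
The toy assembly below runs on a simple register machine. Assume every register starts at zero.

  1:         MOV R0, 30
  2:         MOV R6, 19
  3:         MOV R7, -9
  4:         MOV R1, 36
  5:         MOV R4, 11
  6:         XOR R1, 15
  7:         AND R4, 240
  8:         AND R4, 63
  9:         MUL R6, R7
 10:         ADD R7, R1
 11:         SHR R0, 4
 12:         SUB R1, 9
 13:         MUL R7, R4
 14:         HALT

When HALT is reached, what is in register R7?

0

MOV R0, 30 → R0=30
MOV R6, 19 → R6=19
MOV R7, -9 → R7=-9
MOV R1, 36 → R1=36
MOV R4, 11 → R4=11
XOR R1, 15 → R1=36^15=43
AND R4, 240 → R4=11&240=0
AND R4, 63 → R4=0&63=0
MUL R6, R7 → R6=19*(-9)=-171
ADD R7, R1 → R7=(-9)+43=34
SHR R0, 4 → R0=30>>4=1
SUB R1, 9 → R1=43-9=34
MUL R7, R4 → R7=34*0=0
halt.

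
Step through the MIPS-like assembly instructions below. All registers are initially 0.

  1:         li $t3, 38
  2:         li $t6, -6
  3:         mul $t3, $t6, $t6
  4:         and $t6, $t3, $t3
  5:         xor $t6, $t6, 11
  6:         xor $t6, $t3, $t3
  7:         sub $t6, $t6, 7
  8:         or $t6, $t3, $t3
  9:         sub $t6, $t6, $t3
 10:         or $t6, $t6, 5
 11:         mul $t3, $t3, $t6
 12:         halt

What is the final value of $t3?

180

$t3=38
$t6=-6
$t3=(-6)*(-6)=36
$t6=36&36=36
$t6=36^11=47
$t6=36^36=0
$t6=0-7=-7
$t6=36|36=36
$t6=36-36=0
$t6=0|5=5
$t3=36*5=180
halt.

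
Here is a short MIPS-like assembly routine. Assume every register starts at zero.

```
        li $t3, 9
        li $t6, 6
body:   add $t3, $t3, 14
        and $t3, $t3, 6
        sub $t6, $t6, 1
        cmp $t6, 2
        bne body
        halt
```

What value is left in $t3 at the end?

after li $t3, 9: $t3=9
after li $t6, 6: $t6=6
after add $t3, $t3, 14: $t3=9+14=23
after and $t3, $t3, 6: $t3=23&6=6
after sub $t6, $t6, 1: $t6=6-1=5
cmp $t6, 2  (cmp 5,2)
bne body: taken
after add $t3, $t3, 14: $t3=6+14=20
after and $t3, $t3, 6: $t3=20&6=4
after sub $t6, $t6, 1: $t6=5-1=4
cmp $t6, 2  (cmp 4,2)
bne body: taken
after add $t3, $t3, 14: $t3=4+14=18
after and $t3, $t3, 6: $t3=18&6=2
after sub $t6, $t6, 1: $t6=4-1=3
cmp $t6, 2  (cmp 3,2)
bne body: taken
after add $t3, $t3, 14: $t3=2+14=16
after and $t3, $t3, 6: $t3=16&6=0
after sub $t6, $t6, 1: $t6=3-1=2
cmp $t6, 2  (cmp 2,2)
bne body: not taken
halt.

0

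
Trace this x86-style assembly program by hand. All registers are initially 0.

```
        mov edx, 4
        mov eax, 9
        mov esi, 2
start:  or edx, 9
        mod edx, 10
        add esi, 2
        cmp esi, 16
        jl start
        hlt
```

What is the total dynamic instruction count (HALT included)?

39

edx=4
eax=9
esi=2
edx=4|9=13
edx=13%10=3
esi=2+2=4
cmp esi, 16  (cmp 4,16)
jl start: taken
edx=3|9=11
edx=11%10=1
esi=4+2=6
cmp esi, 16  (cmp 6,16)
jl start: taken
edx=1|9=9
edx=9%10=9
esi=6+2=8
cmp esi, 16  (cmp 8,16)
jl start: taken
edx=9|9=9
edx=9%10=9
esi=8+2=10
cmp esi, 16  (cmp 10,16)
jl start: taken
edx=9|9=9
edx=9%10=9
esi=10+2=12
cmp esi, 16  (cmp 12,16)
jl start: taken
edx=9|9=9
edx=9%10=9
esi=12+2=14
cmp esi, 16  (cmp 14,16)
jl start: taken
edx=9|9=9
edx=9%10=9
esi=14+2=16
cmp esi, 16  (cmp 16,16)
jl start: not taken
halt.
Total executed instructions: 39.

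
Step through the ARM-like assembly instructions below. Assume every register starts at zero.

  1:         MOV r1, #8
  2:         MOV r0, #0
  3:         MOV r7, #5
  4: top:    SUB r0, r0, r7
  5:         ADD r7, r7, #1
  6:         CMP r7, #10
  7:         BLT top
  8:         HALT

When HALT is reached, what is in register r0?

after MOV r1, #8: r1=8
after MOV r0, #0: r0=0
after MOV r7, #5: r7=5
after SUB r0, r0, r7: r0=0-5=-5
after ADD r7, r7, #1: r7=5+1=6
CMP r7, #10  (cmp 6,10)
BLT top: taken
after SUB r0, r0, r7: r0=(-5)-6=-11
after ADD r7, r7, #1: r7=6+1=7
CMP r7, #10  (cmp 7,10)
BLT top: taken
after SUB r0, r0, r7: r0=(-11)-7=-18
after ADD r7, r7, #1: r7=7+1=8
CMP r7, #10  (cmp 8,10)
BLT top: taken
after SUB r0, r0, r7: r0=(-18)-8=-26
after ADD r7, r7, #1: r7=8+1=9
CMP r7, #10  (cmp 9,10)
BLT top: taken
after SUB r0, r0, r7: r0=(-26)-9=-35
after ADD r7, r7, #1: r7=9+1=10
CMP r7, #10  (cmp 10,10)
BLT top: not taken
halt.

-35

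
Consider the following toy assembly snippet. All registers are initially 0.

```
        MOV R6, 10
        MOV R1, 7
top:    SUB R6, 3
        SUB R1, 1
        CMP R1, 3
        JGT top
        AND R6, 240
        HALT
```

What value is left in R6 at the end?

240

R6=10
R1=7
R6=10-3=7
R1=7-1=6
CMP R1, 3  (cmp 6,3)
JGT top: taken
R6=7-3=4
R1=6-1=5
CMP R1, 3  (cmp 5,3)
JGT top: taken
R6=4-3=1
R1=5-1=4
CMP R1, 3  (cmp 4,3)
JGT top: taken
R6=1-3=-2
R1=4-1=3
CMP R1, 3  (cmp 3,3)
JGT top: not taken
R6=(-2)&240=240
halt.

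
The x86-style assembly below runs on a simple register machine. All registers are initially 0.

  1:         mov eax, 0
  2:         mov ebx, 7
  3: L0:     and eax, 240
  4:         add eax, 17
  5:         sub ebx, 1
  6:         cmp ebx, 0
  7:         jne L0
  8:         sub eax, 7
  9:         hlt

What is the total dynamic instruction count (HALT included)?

39

after mov eax, 0: eax=0
after mov ebx, 7: ebx=7
after and eax, 240: eax=0&240=0
after add eax, 17: eax=0+17=17
after sub ebx, 1: ebx=7-1=6
cmp ebx, 0  (cmp 6,0)
jne L0: taken
after and eax, 240: eax=17&240=16
after add eax, 17: eax=16+17=33
after sub ebx, 1: ebx=6-1=5
cmp ebx, 0  (cmp 5,0)
jne L0: taken
after and eax, 240: eax=33&240=32
after add eax, 17: eax=32+17=49
after sub ebx, 1: ebx=5-1=4
cmp ebx, 0  (cmp 4,0)
jne L0: taken
after and eax, 240: eax=49&240=48
after add eax, 17: eax=48+17=65
after sub ebx, 1: ebx=4-1=3
cmp ebx, 0  (cmp 3,0)
jne L0: taken
after and eax, 240: eax=65&240=64
after add eax, 17: eax=64+17=81
after sub ebx, 1: ebx=3-1=2
cmp ebx, 0  (cmp 2,0)
jne L0: taken
after and eax, 240: eax=81&240=80
after add eax, 17: eax=80+17=97
after sub ebx, 1: ebx=2-1=1
cmp ebx, 0  (cmp 1,0)
jne L0: taken
after and eax, 240: eax=97&240=96
after add eax, 17: eax=96+17=113
after sub ebx, 1: ebx=1-1=0
cmp ebx, 0  (cmp 0,0)
jne L0: not taken
after sub eax, 7: eax=113-7=106
halt.
Total executed instructions: 39.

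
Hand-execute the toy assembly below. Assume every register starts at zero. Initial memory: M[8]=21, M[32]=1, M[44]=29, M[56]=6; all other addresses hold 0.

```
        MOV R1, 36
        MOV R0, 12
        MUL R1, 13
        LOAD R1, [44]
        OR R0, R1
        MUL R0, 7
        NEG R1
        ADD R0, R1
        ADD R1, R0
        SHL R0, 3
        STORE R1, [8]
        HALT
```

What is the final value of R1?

MOV R1, 36 → R1=36
MOV R0, 12 → R0=12
MUL R1, 13 → R1=36*13=468
LOAD R1, [44] → R1=M[44]=29
OR R0, R1 → R0=12|29=29
MUL R0, 7 → R0=29*7=203
NEG R1 → R1=-(29)=-29
ADD R0, R1 → R0=203+(-29)=174
ADD R1, R0 → R1=(-29)+174=145
SHL R0, 3 → R0=174<<3=1392
STORE R1, [8] → M[8]=145
halt.

145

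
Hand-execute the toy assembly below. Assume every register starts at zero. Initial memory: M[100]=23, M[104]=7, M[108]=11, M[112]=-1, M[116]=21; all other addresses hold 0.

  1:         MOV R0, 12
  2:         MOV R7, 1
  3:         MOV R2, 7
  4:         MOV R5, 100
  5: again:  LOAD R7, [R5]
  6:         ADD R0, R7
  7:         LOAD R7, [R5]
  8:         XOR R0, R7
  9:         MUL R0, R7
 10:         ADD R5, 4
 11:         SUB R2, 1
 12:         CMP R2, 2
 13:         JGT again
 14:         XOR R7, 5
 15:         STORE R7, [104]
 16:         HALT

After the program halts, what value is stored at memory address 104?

MOV R0, 12 → R0=12
MOV R7, 1 → R7=1
MOV R2, 7 → R2=7
MOV R5, 100 → R5=100
LOAD R7, [R5] → R7=M[100]=23
ADD R0, R7 → R0=12+23=35
LOAD R7, [R5] → R7=M[100]=23
XOR R0, R7 → R0=35^23=52
MUL R0, R7 → R0=52*23=1196
ADD R5, 4 → R5=100+4=104
SUB R2, 1 → R2=7-1=6
CMP R2, 2  (cmp 6,2)
JGT again: taken
LOAD R7, [R5] → R7=M[104]=7
ADD R0, R7 → R0=1196+7=1203
LOAD R7, [R5] → R7=M[104]=7
XOR R0, R7 → R0=1203^7=1204
MUL R0, R7 → R0=1204*7=8428
ADD R5, 4 → R5=104+4=108
SUB R2, 1 → R2=6-1=5
CMP R2, 2  (cmp 5,2)
JGT again: taken
LOAD R7, [R5] → R7=M[108]=11
ADD R0, R7 → R0=8428+11=8439
LOAD R7, [R5] → R7=M[108]=11
XOR R0, R7 → R0=8439^11=8444
MUL R0, R7 → R0=8444*11=92884
ADD R5, 4 → R5=108+4=112
SUB R2, 1 → R2=5-1=4
CMP R2, 2  (cmp 4,2)
JGT again: taken
LOAD R7, [R5] → R7=M[112]=-1
ADD R0, R7 → R0=92884+(-1)=92883
LOAD R7, [R5] → R7=M[112]=-1
XOR R0, R7 → R0=92883^(-1)=-92884
MUL R0, R7 → R0=(-92884)*(-1)=92884
ADD R5, 4 → R5=112+4=116
SUB R2, 1 → R2=4-1=3
CMP R2, 2  (cmp 3,2)
JGT again: taken
LOAD R7, [R5] → R7=M[116]=21
ADD R0, R7 → R0=92884+21=92905
LOAD R7, [R5] → R7=M[116]=21
XOR R0, R7 → R0=92905^21=92924
MUL R0, R7 → R0=92924*21=1951404
ADD R5, 4 → R5=116+4=120
SUB R2, 1 → R2=3-1=2
CMP R2, 2  (cmp 2,2)
JGT again: not taken
XOR R7, 5 → R7=21^5=16
STORE R7, [104] → M[104]=16
halt.

16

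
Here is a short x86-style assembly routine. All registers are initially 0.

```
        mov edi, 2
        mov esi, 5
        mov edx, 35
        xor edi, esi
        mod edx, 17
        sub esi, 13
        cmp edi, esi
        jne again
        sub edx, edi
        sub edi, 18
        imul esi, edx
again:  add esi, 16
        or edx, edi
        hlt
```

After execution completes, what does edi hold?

7

mov edi, 2 → edi=2
mov esi, 5 → esi=5
mov edx, 35 → edx=35
xor edi, esi → edi=2^5=7
mod edx, 17 → edx=35%17=1
sub esi, 13 → esi=5-13=-8
cmp edi, esi  (cmp 7,-8)
jne again: taken
add esi, 16 → esi=(-8)+16=8
or edx, edi → edx=1|7=7
halt.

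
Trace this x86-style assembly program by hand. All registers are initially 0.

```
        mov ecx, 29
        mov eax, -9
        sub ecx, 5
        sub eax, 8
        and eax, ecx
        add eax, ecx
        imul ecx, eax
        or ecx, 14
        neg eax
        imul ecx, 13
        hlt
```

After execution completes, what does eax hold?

-32

after mov ecx, 29: ecx=29
after mov eax, -9: eax=-9
after sub ecx, 5: ecx=29-5=24
after sub eax, 8: eax=(-9)-8=-17
after and eax, ecx: eax=(-17)&24=8
after add eax, ecx: eax=8+24=32
after imul ecx, eax: ecx=24*32=768
after or ecx, 14: ecx=768|14=782
after neg eax: eax=-(32)=-32
after imul ecx, 13: ecx=782*13=10166
halt.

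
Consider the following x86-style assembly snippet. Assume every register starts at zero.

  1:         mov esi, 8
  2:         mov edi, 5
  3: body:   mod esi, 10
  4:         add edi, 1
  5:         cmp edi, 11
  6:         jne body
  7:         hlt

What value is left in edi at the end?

11

esi=8
edi=5
esi=8%10=8
edi=5+1=6
cmp edi, 11  (cmp 6,11)
jne body: taken
esi=8%10=8
edi=6+1=7
cmp edi, 11  (cmp 7,11)
jne body: taken
esi=8%10=8
edi=7+1=8
cmp edi, 11  (cmp 8,11)
jne body: taken
esi=8%10=8
edi=8+1=9
cmp edi, 11  (cmp 9,11)
jne body: taken
esi=8%10=8
edi=9+1=10
cmp edi, 11  (cmp 10,11)
jne body: taken
esi=8%10=8
edi=10+1=11
cmp edi, 11  (cmp 11,11)
jne body: not taken
halt.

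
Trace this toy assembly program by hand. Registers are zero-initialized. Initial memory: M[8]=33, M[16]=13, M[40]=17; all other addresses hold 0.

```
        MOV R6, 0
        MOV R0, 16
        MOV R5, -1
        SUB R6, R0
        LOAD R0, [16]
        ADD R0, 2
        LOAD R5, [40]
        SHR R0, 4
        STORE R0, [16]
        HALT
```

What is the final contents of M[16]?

MOV R6, 0 → R6=0
MOV R0, 16 → R0=16
MOV R5, -1 → R5=-1
SUB R6, R0 → R6=0-16=-16
LOAD R0, [16] → R0=M[16]=13
ADD R0, 2 → R0=13+2=15
LOAD R5, [40] → R5=M[40]=17
SHR R0, 4 → R0=15>>4=0
STORE R0, [16] → M[16]=0
halt.

0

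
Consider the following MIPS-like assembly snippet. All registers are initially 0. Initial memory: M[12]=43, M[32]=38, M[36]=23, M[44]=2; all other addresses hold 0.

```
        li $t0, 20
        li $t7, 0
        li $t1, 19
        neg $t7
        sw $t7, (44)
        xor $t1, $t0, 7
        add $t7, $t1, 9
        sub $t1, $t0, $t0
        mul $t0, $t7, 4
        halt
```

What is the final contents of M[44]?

0

$t0=20
$t7=0
$t1=19
$t7=-(0)=0
sw $t7, (44) → M[44]=0
$t1=20^7=19
$t7=19+9=28
$t1=20-20=0
$t0=28*4=112
halt.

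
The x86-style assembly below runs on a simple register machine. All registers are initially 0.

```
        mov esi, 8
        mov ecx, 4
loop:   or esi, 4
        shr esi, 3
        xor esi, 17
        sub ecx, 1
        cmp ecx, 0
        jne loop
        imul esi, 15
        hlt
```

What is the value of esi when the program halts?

esi=8
ecx=4
esi=8|4=12
esi=12>>3=1
esi=1^17=16
ecx=4-1=3
cmp ecx, 0  (cmp 3,0)
jne loop: taken
esi=16|4=20
esi=20>>3=2
esi=2^17=19
ecx=3-1=2
cmp ecx, 0  (cmp 2,0)
jne loop: taken
esi=19|4=23
esi=23>>3=2
esi=2^17=19
ecx=2-1=1
cmp ecx, 0  (cmp 1,0)
jne loop: taken
esi=19|4=23
esi=23>>3=2
esi=2^17=19
ecx=1-1=0
cmp ecx, 0  (cmp 0,0)
jne loop: not taken
esi=19*15=285
halt.

285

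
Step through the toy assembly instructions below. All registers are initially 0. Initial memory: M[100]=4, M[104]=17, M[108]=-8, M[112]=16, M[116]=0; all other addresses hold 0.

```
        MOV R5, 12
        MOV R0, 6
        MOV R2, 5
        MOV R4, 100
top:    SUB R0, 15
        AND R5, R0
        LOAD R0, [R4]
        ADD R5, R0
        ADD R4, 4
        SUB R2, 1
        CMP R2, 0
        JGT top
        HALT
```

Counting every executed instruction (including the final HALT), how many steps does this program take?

45

after MOV R5, 12: R5=12
after MOV R0, 6: R0=6
after MOV R2, 5: R2=5
after MOV R4, 100: R4=100
after SUB R0, 15: R0=6-15=-9
after AND R5, R0: R5=12&(-9)=4
after LOAD R0, [R4]: R0=M[100]=4
after ADD R5, R0: R5=4+4=8
after ADD R4, 4: R4=100+4=104
after SUB R2, 1: R2=5-1=4
CMP R2, 0  (cmp 4,0)
JGT top: taken
after SUB R0, 15: R0=4-15=-11
after AND R5, R0: R5=8&(-11)=0
after LOAD R0, [R4]: R0=M[104]=17
after ADD R5, R0: R5=0+17=17
after ADD R4, 4: R4=104+4=108
after SUB R2, 1: R2=4-1=3
CMP R2, 0  (cmp 3,0)
JGT top: taken
after SUB R0, 15: R0=17-15=2
after AND R5, R0: R5=17&2=0
after LOAD R0, [R4]: R0=M[108]=-8
after ADD R5, R0: R5=0+(-8)=-8
after ADD R4, 4: R4=108+4=112
after SUB R2, 1: R2=3-1=2
CMP R2, 0  (cmp 2,0)
JGT top: taken
after SUB R0, 15: R0=(-8)-15=-23
after AND R5, R0: R5=(-8)&(-23)=-24
after LOAD R0, [R4]: R0=M[112]=16
after ADD R5, R0: R5=(-24)+16=-8
after ADD R4, 4: R4=112+4=116
after SUB R2, 1: R2=2-1=1
CMP R2, 0  (cmp 1,0)
JGT top: taken
after SUB R0, 15: R0=16-15=1
after AND R5, R0: R5=(-8)&1=0
after LOAD R0, [R4]: R0=M[116]=0
after ADD R5, R0: R5=0+0=0
after ADD R4, 4: R4=116+4=120
after SUB R2, 1: R2=1-1=0
CMP R2, 0  (cmp 0,0)
JGT top: not taken
halt.
Total executed instructions: 45.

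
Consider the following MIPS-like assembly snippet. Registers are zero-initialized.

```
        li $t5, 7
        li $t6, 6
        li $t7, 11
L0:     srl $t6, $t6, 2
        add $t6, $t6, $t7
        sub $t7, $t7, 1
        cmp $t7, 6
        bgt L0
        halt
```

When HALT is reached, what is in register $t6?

9

li $t5, 7 → $t5=7
li $t6, 6 → $t6=6
li $t7, 11 → $t7=11
srl $t6, $t6, 2 → $t6=6>>2=1
add $t6, $t6, $t7 → $t6=1+11=12
sub $t7, $t7, 1 → $t7=11-1=10
cmp $t7, 6  (cmp 10,6)
bgt L0: taken
srl $t6, $t6, 2 → $t6=12>>2=3
add $t6, $t6, $t7 → $t6=3+10=13
sub $t7, $t7, 1 → $t7=10-1=9
cmp $t7, 6  (cmp 9,6)
bgt L0: taken
srl $t6, $t6, 2 → $t6=13>>2=3
add $t6, $t6, $t7 → $t6=3+9=12
sub $t7, $t7, 1 → $t7=9-1=8
cmp $t7, 6  (cmp 8,6)
bgt L0: taken
srl $t6, $t6, 2 → $t6=12>>2=3
add $t6, $t6, $t7 → $t6=3+8=11
sub $t7, $t7, 1 → $t7=8-1=7
cmp $t7, 6  (cmp 7,6)
bgt L0: taken
srl $t6, $t6, 2 → $t6=11>>2=2
add $t6, $t6, $t7 → $t6=2+7=9
sub $t7, $t7, 1 → $t7=7-1=6
cmp $t7, 6  (cmp 6,6)
bgt L0: not taken
halt.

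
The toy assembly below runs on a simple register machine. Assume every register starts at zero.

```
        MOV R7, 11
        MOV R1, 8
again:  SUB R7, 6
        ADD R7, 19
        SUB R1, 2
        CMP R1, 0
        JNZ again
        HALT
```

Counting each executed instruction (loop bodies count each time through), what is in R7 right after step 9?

MOV R7, 11 → R7=11
MOV R1, 8 → R1=8
SUB R7, 6 → R7=11-6=5
ADD R7, 19 → R7=5+19=24
SUB R1, 2 → R1=8-2=6
CMP R1, 0  (cmp 6,0)
JNZ again: taken
SUB R7, 6 → R7=24-6=18
ADD R7, 19 → R7=18+19=37
After step 9: R7 = 37.

37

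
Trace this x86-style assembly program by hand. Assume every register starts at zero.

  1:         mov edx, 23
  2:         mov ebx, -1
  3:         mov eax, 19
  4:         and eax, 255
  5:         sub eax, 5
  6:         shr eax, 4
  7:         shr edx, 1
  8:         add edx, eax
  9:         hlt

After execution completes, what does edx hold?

edx=23
ebx=-1
eax=19
eax=19&255=19
eax=19-5=14
eax=14>>4=0
edx=23>>1=11
edx=11+0=11
halt.

11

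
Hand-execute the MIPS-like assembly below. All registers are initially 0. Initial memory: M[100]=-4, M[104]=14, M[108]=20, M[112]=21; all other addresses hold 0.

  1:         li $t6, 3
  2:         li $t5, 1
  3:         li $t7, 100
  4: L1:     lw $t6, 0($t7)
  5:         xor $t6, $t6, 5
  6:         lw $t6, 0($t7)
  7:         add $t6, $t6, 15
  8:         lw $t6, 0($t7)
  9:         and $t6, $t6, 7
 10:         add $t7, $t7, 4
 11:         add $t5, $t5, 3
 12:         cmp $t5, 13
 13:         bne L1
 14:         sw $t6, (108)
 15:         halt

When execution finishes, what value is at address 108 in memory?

li $t6, 3 → $t6=3
li $t5, 1 → $t5=1
li $t7, 100 → $t7=100
lw $t6, 0($t7) → $t6=M[100]=-4
xor $t6, $t6, 5 → $t6=(-4)^5=-7
lw $t6, 0($t7) → $t6=M[100]=-4
add $t6, $t6, 15 → $t6=(-4)+15=11
lw $t6, 0($t7) → $t6=M[100]=-4
and $t6, $t6, 7 → $t6=(-4)&7=4
add $t7, $t7, 4 → $t7=100+4=104
add $t5, $t5, 3 → $t5=1+3=4
cmp $t5, 13  (cmp 4,13)
bne L1: taken
lw $t6, 0($t7) → $t6=M[104]=14
xor $t6, $t6, 5 → $t6=14^5=11
lw $t6, 0($t7) → $t6=M[104]=14
add $t6, $t6, 15 → $t6=14+15=29
lw $t6, 0($t7) → $t6=M[104]=14
and $t6, $t6, 7 → $t6=14&7=6
add $t7, $t7, 4 → $t7=104+4=108
add $t5, $t5, 3 → $t5=4+3=7
cmp $t5, 13  (cmp 7,13)
bne L1: taken
lw $t6, 0($t7) → $t6=M[108]=20
xor $t6, $t6, 5 → $t6=20^5=17
lw $t6, 0($t7) → $t6=M[108]=20
add $t6, $t6, 15 → $t6=20+15=35
lw $t6, 0($t7) → $t6=M[108]=20
and $t6, $t6, 7 → $t6=20&7=4
add $t7, $t7, 4 → $t7=108+4=112
add $t5, $t5, 3 → $t5=7+3=10
cmp $t5, 13  (cmp 10,13)
bne L1: taken
lw $t6, 0($t7) → $t6=M[112]=21
xor $t6, $t6, 5 → $t6=21^5=16
lw $t6, 0($t7) → $t6=M[112]=21
add $t6, $t6, 15 → $t6=21+15=36
lw $t6, 0($t7) → $t6=M[112]=21
and $t6, $t6, 7 → $t6=21&7=5
add $t7, $t7, 4 → $t7=112+4=116
add $t5, $t5, 3 → $t5=10+3=13
cmp $t5, 13  (cmp 13,13)
bne L1: not taken
sw $t6, (108) → M[108]=5
halt.

5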